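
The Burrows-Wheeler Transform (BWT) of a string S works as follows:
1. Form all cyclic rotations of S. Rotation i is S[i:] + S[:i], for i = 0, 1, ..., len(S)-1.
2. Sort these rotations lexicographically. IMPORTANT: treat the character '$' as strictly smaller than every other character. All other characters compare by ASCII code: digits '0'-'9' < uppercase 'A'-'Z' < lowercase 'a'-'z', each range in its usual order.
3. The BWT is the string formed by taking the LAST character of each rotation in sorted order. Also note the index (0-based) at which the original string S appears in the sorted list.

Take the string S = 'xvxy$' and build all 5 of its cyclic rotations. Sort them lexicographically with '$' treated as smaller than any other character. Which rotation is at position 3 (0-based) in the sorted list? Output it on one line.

Answer: xy$xv

Derivation:
All 5 rotations (rotation i = S[i:]+S[:i]):
  rot[0] = xvxy$
  rot[1] = vxy$x
  rot[2] = xy$xv
  rot[3] = y$xvx
  rot[4] = $xvxy
Sorted (with $ < everything):
  sorted[0] = $xvxy
  sorted[1] = vxy$x
  sorted[2] = xvxy$
  sorted[3] = xy$xv
  sorted[4] = y$xvx
sorted[3] = xy$xv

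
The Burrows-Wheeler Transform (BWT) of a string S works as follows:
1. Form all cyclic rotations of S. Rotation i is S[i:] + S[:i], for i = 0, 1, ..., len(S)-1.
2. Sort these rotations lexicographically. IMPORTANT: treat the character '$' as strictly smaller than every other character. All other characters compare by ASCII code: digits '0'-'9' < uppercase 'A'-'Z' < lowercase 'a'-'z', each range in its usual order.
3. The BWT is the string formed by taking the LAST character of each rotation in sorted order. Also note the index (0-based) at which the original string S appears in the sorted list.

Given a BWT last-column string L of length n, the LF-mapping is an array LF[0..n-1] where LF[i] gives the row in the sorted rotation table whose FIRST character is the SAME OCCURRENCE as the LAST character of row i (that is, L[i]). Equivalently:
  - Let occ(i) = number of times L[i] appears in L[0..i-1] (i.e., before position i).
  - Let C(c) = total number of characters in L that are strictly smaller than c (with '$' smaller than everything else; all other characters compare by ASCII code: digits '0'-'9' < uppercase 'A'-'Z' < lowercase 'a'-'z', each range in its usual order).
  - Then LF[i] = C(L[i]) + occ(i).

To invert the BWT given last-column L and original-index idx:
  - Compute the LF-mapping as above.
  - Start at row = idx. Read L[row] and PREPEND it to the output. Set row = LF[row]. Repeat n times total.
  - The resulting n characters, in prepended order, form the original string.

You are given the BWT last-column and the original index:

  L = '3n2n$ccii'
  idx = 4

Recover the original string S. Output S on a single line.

LF mapping: 2 7 1 8 0 3 4 5 6
Walk LF starting at row 4, prepending L[row]:
  step 1: row=4, L[4]='$', prepend. Next row=LF[4]=0
  step 2: row=0, L[0]='3', prepend. Next row=LF[0]=2
  step 3: row=2, L[2]='2', prepend. Next row=LF[2]=1
  step 4: row=1, L[1]='n', prepend. Next row=LF[1]=7
  step 5: row=7, L[7]='i', prepend. Next row=LF[7]=5
  step 6: row=5, L[5]='c', prepend. Next row=LF[5]=3
  step 7: row=3, L[3]='n', prepend. Next row=LF[3]=8
  step 8: row=8, L[8]='i', prepend. Next row=LF[8]=6
  step 9: row=6, L[6]='c', prepend. Next row=LF[6]=4
Reversed output: cincin23$

Answer: cincin23$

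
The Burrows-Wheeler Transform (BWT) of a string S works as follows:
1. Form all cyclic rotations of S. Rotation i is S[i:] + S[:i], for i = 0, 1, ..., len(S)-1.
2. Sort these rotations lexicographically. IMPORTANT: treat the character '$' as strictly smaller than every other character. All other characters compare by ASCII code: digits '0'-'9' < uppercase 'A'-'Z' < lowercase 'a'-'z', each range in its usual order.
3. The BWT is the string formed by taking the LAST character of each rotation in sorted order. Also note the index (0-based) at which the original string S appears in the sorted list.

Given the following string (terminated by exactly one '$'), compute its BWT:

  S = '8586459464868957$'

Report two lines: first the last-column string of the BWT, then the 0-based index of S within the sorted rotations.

Answer: 76969848485$54658
11

Derivation:
All 17 rotations (rotation i = S[i:]+S[:i]):
  rot[0] = 8586459464868957$
  rot[1] = 586459464868957$8
  rot[2] = 86459464868957$85
  rot[3] = 6459464868957$858
  rot[4] = 459464868957$8586
  rot[5] = 59464868957$85864
  rot[6] = 9464868957$858645
  rot[7] = 464868957$8586459
  rot[8] = 64868957$85864594
  rot[9] = 4868957$858645946
  rot[10] = 868957$8586459464
  rot[11] = 68957$85864594648
  rot[12] = 8957$858645946486
  rot[13] = 957$8586459464868
  rot[14] = 57$85864594648689
  rot[15] = 7$858645946486895
  rot[16] = $8586459464868957
Sorted (with $ < everything):
  sorted[0] = $8586459464868957  (last char: '7')
  sorted[1] = 459464868957$8586  (last char: '6')
  sorted[2] = 464868957$8586459  (last char: '9')
  sorted[3] = 4868957$858645946  (last char: '6')
  sorted[4] = 57$85864594648689  (last char: '9')
  sorted[5] = 586459464868957$8  (last char: '8')
  sorted[6] = 59464868957$85864  (last char: '4')
  sorted[7] = 6459464868957$858  (last char: '8')
  sorted[8] = 64868957$85864594  (last char: '4')
  sorted[9] = 68957$85864594648  (last char: '8')
  sorted[10] = 7$858645946486895  (last char: '5')
  sorted[11] = 8586459464868957$  (last char: '$')
  sorted[12] = 86459464868957$85  (last char: '5')
  sorted[13] = 868957$8586459464  (last char: '4')
  sorted[14] = 8957$858645946486  (last char: '6')
  sorted[15] = 9464868957$858645  (last char: '5')
  sorted[16] = 957$8586459464868  (last char: '8')
Last column: 76969848485$54658
Original string S is at sorted index 11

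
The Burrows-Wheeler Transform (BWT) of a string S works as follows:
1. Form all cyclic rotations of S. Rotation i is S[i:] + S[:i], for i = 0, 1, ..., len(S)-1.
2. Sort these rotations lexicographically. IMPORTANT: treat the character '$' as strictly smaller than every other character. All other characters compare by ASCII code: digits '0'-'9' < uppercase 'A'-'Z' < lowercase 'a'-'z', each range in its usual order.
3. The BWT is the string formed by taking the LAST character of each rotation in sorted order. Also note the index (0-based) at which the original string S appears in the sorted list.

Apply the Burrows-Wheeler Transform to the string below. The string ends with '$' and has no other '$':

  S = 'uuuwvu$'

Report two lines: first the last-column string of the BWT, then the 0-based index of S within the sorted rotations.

All 7 rotations (rotation i = S[i:]+S[:i]):
  rot[0] = uuuwvu$
  rot[1] = uuwvu$u
  rot[2] = uwvu$uu
  rot[3] = wvu$uuu
  rot[4] = vu$uuuw
  rot[5] = u$uuuwv
  rot[6] = $uuuwvu
Sorted (with $ < everything):
  sorted[0] = $uuuwvu  (last char: 'u')
  sorted[1] = u$uuuwv  (last char: 'v')
  sorted[2] = uuuwvu$  (last char: '$')
  sorted[3] = uuwvu$u  (last char: 'u')
  sorted[4] = uwvu$uu  (last char: 'u')
  sorted[5] = vu$uuuw  (last char: 'w')
  sorted[6] = wvu$uuu  (last char: 'u')
Last column: uv$uuwu
Original string S is at sorted index 2

Answer: uv$uuwu
2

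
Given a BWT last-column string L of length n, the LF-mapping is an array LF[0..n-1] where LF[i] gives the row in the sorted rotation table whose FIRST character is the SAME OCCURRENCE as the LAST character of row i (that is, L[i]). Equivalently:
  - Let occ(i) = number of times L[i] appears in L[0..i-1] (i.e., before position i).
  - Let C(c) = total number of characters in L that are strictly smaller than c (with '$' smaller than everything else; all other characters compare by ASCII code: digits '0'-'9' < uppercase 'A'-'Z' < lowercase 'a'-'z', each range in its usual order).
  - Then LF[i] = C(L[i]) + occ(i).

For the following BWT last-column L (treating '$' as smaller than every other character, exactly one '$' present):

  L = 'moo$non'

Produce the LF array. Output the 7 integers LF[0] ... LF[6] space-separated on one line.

Answer: 1 4 5 0 2 6 3

Derivation:
Char counts: '$':1, 'm':1, 'n':2, 'o':3
C (first-col start): C('$')=0, C('m')=1, C('n')=2, C('o')=4
L[0]='m': occ=0, LF[0]=C('m')+0=1+0=1
L[1]='o': occ=0, LF[1]=C('o')+0=4+0=4
L[2]='o': occ=1, LF[2]=C('o')+1=4+1=5
L[3]='$': occ=0, LF[3]=C('$')+0=0+0=0
L[4]='n': occ=0, LF[4]=C('n')+0=2+0=2
L[5]='o': occ=2, LF[5]=C('o')+2=4+2=6
L[6]='n': occ=1, LF[6]=C('n')+1=2+1=3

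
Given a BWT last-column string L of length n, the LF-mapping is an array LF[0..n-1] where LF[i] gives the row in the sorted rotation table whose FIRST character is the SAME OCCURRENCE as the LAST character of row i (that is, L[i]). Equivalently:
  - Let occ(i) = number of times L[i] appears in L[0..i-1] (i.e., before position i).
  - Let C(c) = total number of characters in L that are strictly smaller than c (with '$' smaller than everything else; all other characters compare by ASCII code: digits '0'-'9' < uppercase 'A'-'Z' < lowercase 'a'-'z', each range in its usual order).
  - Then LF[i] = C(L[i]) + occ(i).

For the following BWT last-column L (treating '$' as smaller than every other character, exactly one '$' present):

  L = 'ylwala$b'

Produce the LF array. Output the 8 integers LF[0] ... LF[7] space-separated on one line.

Char counts: '$':1, 'a':2, 'b':1, 'l':2, 'w':1, 'y':1
C (first-col start): C('$')=0, C('a')=1, C('b')=3, C('l')=4, C('w')=6, C('y')=7
L[0]='y': occ=0, LF[0]=C('y')+0=7+0=7
L[1]='l': occ=0, LF[1]=C('l')+0=4+0=4
L[2]='w': occ=0, LF[2]=C('w')+0=6+0=6
L[3]='a': occ=0, LF[3]=C('a')+0=1+0=1
L[4]='l': occ=1, LF[4]=C('l')+1=4+1=5
L[5]='a': occ=1, LF[5]=C('a')+1=1+1=2
L[6]='$': occ=0, LF[6]=C('$')+0=0+0=0
L[7]='b': occ=0, LF[7]=C('b')+0=3+0=3

Answer: 7 4 6 1 5 2 0 3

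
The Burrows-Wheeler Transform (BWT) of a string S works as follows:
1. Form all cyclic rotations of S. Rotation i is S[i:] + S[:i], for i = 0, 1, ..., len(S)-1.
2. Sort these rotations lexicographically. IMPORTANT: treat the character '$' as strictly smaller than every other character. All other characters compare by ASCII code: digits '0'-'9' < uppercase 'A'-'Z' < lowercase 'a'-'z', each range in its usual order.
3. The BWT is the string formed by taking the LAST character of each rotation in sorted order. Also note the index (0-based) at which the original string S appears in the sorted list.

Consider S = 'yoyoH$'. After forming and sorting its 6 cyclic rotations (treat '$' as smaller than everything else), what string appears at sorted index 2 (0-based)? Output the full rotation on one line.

Answer: oH$yoy

Derivation:
All 6 rotations (rotation i = S[i:]+S[:i]):
  rot[0] = yoyoH$
  rot[1] = oyoH$y
  rot[2] = yoH$yo
  rot[3] = oH$yoy
  rot[4] = H$yoyo
  rot[5] = $yoyoH
Sorted (with $ < everything):
  sorted[0] = $yoyoH
  sorted[1] = H$yoyo
  sorted[2] = oH$yoy
  sorted[3] = oyoH$y
  sorted[4] = yoH$yo
  sorted[5] = yoyoH$
sorted[2] = oH$yoy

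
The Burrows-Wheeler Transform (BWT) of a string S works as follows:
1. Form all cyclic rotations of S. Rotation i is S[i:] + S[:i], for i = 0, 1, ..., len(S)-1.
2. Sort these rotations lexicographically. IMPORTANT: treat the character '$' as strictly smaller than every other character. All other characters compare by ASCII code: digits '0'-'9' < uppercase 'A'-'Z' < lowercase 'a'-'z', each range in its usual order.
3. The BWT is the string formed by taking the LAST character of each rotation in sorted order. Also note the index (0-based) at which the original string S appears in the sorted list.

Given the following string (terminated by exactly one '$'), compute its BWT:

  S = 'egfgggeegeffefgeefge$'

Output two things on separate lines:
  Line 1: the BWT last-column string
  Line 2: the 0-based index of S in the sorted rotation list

All 21 rotations (rotation i = S[i:]+S[:i]):
  rot[0] = egfgggeegeffefgeefge$
  rot[1] = gfgggeegeffefgeefge$e
  rot[2] = fgggeegeffefgeefge$eg
  rot[3] = gggeegeffefgeefge$egf
  rot[4] = ggeegeffefgeefge$egfg
  rot[5] = geegeffefgeefge$egfgg
  rot[6] = eegeffefgeefge$egfggg
  rot[7] = egeffefgeefge$egfggge
  rot[8] = geffefgeefge$egfgggee
  rot[9] = effefgeefge$egfgggeeg
  rot[10] = ffefgeefge$egfgggeege
  rot[11] = fefgeefge$egfgggeegef
  rot[12] = efgeefge$egfgggeegeff
  rot[13] = fgeefge$egfgggeegeffe
  rot[14] = geefge$egfgggeegeffef
  rot[15] = eefge$egfgggeegeffefg
  rot[16] = efge$egfgggeegeffefge
  rot[17] = fge$egfgggeegeffefgee
  rot[18] = ge$egfgggeegeffefgeef
  rot[19] = e$egfgggeegeffefgeefg
  rot[20] = $egfgggeegeffefgeefge
Sorted (with $ < everything):
  sorted[0] = $egfgggeegeffefgeefge  (last char: 'e')
  sorted[1] = e$egfgggeegeffefgeefg  (last char: 'g')
  sorted[2] = eefge$egfgggeegeffefg  (last char: 'g')
  sorted[3] = eegeffefgeefge$egfggg  (last char: 'g')
  sorted[4] = effefgeefge$egfgggeeg  (last char: 'g')
  sorted[5] = efge$egfgggeegeffefge  (last char: 'e')
  sorted[6] = efgeefge$egfgggeegeff  (last char: 'f')
  sorted[7] = egeffefgeefge$egfggge  (last char: 'e')
  sorted[8] = egfgggeegeffefgeefge$  (last char: '$')
  sorted[9] = fefgeefge$egfgggeegef  (last char: 'f')
  sorted[10] = ffefgeefge$egfgggeege  (last char: 'e')
  sorted[11] = fge$egfgggeegeffefgee  (last char: 'e')
  sorted[12] = fgeefge$egfgggeegeffe  (last char: 'e')
  sorted[13] = fgggeegeffefgeefge$eg  (last char: 'g')
  sorted[14] = ge$egfgggeegeffefgeef  (last char: 'f')
  sorted[15] = geefge$egfgggeegeffef  (last char: 'f')
  sorted[16] = geegeffefgeefge$egfgg  (last char: 'g')
  sorted[17] = geffefgeefge$egfgggee  (last char: 'e')
  sorted[18] = gfgggeegeffefgeefge$e  (last char: 'e')
  sorted[19] = ggeegeffefgeefge$egfg  (last char: 'g')
  sorted[20] = gggeegeffefgeefge$egf  (last char: 'f')
Last column: eggggefe$feeegffgeegf
Original string S is at sorted index 8

Answer: eggggefe$feeegffgeegf
8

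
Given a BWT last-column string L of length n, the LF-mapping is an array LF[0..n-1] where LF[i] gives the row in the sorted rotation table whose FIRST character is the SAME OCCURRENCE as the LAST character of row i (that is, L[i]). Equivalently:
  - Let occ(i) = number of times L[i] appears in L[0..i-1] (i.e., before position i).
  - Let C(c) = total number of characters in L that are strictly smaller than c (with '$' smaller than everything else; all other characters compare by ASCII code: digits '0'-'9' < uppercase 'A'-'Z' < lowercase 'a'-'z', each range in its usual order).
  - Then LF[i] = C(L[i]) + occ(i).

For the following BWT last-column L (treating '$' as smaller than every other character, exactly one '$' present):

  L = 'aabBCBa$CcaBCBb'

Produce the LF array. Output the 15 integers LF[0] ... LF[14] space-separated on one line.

Answer: 8 9 12 1 5 2 10 0 6 14 11 3 7 4 13

Derivation:
Char counts: '$':1, 'B':4, 'C':3, 'a':4, 'b':2, 'c':1
C (first-col start): C('$')=0, C('B')=1, C('C')=5, C('a')=8, C('b')=12, C('c')=14
L[0]='a': occ=0, LF[0]=C('a')+0=8+0=8
L[1]='a': occ=1, LF[1]=C('a')+1=8+1=9
L[2]='b': occ=0, LF[2]=C('b')+0=12+0=12
L[3]='B': occ=0, LF[3]=C('B')+0=1+0=1
L[4]='C': occ=0, LF[4]=C('C')+0=5+0=5
L[5]='B': occ=1, LF[5]=C('B')+1=1+1=2
L[6]='a': occ=2, LF[6]=C('a')+2=8+2=10
L[7]='$': occ=0, LF[7]=C('$')+0=0+0=0
L[8]='C': occ=1, LF[8]=C('C')+1=5+1=6
L[9]='c': occ=0, LF[9]=C('c')+0=14+0=14
L[10]='a': occ=3, LF[10]=C('a')+3=8+3=11
L[11]='B': occ=2, LF[11]=C('B')+2=1+2=3
L[12]='C': occ=2, LF[12]=C('C')+2=5+2=7
L[13]='B': occ=3, LF[13]=C('B')+3=1+3=4
L[14]='b': occ=1, LF[14]=C('b')+1=12+1=13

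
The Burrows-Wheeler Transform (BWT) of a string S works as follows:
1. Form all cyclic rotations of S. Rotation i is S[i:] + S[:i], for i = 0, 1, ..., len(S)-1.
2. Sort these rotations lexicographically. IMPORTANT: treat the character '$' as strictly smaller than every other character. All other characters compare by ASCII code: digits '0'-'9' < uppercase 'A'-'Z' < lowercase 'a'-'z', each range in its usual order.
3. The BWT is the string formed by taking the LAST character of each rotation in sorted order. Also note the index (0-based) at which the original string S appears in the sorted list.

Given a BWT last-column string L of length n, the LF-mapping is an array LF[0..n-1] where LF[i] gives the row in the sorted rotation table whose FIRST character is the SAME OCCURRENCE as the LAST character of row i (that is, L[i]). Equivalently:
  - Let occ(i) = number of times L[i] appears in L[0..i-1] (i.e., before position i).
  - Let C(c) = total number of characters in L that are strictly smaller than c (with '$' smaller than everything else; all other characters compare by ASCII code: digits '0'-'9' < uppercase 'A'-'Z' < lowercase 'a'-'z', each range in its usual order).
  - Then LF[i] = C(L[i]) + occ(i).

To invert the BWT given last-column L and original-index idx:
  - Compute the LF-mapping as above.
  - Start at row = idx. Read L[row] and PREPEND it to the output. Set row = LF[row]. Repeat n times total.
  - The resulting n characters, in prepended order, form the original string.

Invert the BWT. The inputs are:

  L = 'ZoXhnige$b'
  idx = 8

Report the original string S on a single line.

Answer: neighboXZ$

Derivation:
LF mapping: 2 9 1 6 8 7 5 4 0 3
Walk LF starting at row 8, prepending L[row]:
  step 1: row=8, L[8]='$', prepend. Next row=LF[8]=0
  step 2: row=0, L[0]='Z', prepend. Next row=LF[0]=2
  step 3: row=2, L[2]='X', prepend. Next row=LF[2]=1
  step 4: row=1, L[1]='o', prepend. Next row=LF[1]=9
  step 5: row=9, L[9]='b', prepend. Next row=LF[9]=3
  step 6: row=3, L[3]='h', prepend. Next row=LF[3]=6
  step 7: row=6, L[6]='g', prepend. Next row=LF[6]=5
  step 8: row=5, L[5]='i', prepend. Next row=LF[5]=7
  step 9: row=7, L[7]='e', prepend. Next row=LF[7]=4
  step 10: row=4, L[4]='n', prepend. Next row=LF[4]=8
Reversed output: neighboXZ$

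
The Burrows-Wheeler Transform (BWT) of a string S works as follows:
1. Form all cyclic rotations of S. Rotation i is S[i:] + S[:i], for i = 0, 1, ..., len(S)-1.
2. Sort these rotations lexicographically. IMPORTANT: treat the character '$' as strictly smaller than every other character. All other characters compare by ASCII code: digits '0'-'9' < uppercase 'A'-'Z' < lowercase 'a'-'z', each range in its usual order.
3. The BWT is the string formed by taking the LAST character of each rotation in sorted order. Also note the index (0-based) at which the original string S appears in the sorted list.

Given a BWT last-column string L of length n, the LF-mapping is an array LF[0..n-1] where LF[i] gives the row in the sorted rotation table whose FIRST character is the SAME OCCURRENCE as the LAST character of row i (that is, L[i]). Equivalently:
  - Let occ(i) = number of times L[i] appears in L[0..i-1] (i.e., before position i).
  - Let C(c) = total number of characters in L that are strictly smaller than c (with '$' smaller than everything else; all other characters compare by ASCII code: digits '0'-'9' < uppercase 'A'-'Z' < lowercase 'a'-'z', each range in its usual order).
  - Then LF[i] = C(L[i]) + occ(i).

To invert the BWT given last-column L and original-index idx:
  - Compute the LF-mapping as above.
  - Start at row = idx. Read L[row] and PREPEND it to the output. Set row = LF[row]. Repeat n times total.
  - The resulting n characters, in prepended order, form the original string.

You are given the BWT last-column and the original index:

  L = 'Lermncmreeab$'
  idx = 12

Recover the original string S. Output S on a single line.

LF mapping: 1 5 11 8 10 4 9 12 6 7 2 3 0
Walk LF starting at row 12, prepending L[row]:
  step 1: row=12, L[12]='$', prepend. Next row=LF[12]=0
  step 2: row=0, L[0]='L', prepend. Next row=LF[0]=1
  step 3: row=1, L[1]='e', prepend. Next row=LF[1]=5
  step 4: row=5, L[5]='c', prepend. Next row=LF[5]=4
  step 5: row=4, L[4]='n', prepend. Next row=LF[4]=10
  step 6: row=10, L[10]='a', prepend. Next row=LF[10]=2
  step 7: row=2, L[2]='r', prepend. Next row=LF[2]=11
  step 8: row=11, L[11]='b', prepend. Next row=LF[11]=3
  step 9: row=3, L[3]='m', prepend. Next row=LF[3]=8
  step 10: row=8, L[8]='e', prepend. Next row=LF[8]=6
  step 11: row=6, L[6]='m', prepend. Next row=LF[6]=9
  step 12: row=9, L[9]='e', prepend. Next row=LF[9]=7
  step 13: row=7, L[7]='r', prepend. Next row=LF[7]=12
Reversed output: remembranceL$

Answer: remembranceL$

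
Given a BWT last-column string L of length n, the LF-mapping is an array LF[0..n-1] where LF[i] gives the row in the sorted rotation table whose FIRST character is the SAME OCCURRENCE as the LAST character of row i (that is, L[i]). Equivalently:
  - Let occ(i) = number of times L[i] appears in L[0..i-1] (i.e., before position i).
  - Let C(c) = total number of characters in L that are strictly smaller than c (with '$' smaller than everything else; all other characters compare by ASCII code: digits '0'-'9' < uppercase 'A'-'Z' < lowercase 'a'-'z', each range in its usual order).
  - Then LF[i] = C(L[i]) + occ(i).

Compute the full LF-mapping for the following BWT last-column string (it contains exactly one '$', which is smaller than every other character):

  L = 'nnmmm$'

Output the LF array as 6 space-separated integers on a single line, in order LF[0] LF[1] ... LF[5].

Answer: 4 5 1 2 3 0

Derivation:
Char counts: '$':1, 'm':3, 'n':2
C (first-col start): C('$')=0, C('m')=1, C('n')=4
L[0]='n': occ=0, LF[0]=C('n')+0=4+0=4
L[1]='n': occ=1, LF[1]=C('n')+1=4+1=5
L[2]='m': occ=0, LF[2]=C('m')+0=1+0=1
L[3]='m': occ=1, LF[3]=C('m')+1=1+1=2
L[4]='m': occ=2, LF[4]=C('m')+2=1+2=3
L[5]='$': occ=0, LF[5]=C('$')+0=0+0=0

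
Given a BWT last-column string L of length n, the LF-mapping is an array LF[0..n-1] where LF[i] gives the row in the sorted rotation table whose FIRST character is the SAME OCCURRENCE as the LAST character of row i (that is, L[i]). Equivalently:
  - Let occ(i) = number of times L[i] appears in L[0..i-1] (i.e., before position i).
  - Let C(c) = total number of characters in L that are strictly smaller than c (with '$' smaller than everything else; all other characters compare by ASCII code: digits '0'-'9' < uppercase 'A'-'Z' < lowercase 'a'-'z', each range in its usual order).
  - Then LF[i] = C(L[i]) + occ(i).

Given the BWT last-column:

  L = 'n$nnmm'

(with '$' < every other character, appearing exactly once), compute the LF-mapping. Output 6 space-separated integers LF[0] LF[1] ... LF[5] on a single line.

Answer: 3 0 4 5 1 2

Derivation:
Char counts: '$':1, 'm':2, 'n':3
C (first-col start): C('$')=0, C('m')=1, C('n')=3
L[0]='n': occ=0, LF[0]=C('n')+0=3+0=3
L[1]='$': occ=0, LF[1]=C('$')+0=0+0=0
L[2]='n': occ=1, LF[2]=C('n')+1=3+1=4
L[3]='n': occ=2, LF[3]=C('n')+2=3+2=5
L[4]='m': occ=0, LF[4]=C('m')+0=1+0=1
L[5]='m': occ=1, LF[5]=C('m')+1=1+1=2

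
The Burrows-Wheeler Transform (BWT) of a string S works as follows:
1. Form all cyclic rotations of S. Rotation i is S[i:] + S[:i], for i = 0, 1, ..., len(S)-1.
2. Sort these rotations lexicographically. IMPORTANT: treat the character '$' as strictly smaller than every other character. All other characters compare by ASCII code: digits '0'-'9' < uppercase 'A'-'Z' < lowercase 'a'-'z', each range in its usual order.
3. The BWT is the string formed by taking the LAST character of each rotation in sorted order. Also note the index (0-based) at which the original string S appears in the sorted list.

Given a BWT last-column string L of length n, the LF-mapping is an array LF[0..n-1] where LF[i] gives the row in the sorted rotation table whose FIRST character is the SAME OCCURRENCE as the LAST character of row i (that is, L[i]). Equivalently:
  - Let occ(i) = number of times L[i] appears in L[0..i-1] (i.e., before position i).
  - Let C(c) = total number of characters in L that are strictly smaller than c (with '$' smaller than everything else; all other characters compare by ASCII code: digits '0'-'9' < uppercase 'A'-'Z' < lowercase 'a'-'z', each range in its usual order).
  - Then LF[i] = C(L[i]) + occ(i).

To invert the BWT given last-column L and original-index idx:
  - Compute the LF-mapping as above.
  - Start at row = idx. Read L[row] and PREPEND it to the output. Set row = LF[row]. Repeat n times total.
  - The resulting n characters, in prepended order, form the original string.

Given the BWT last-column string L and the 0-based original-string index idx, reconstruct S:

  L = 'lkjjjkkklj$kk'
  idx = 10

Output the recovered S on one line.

Answer: klkkkkjjjjkl$

Derivation:
LF mapping: 11 5 1 2 3 6 7 8 12 4 0 9 10
Walk LF starting at row 10, prepending L[row]:
  step 1: row=10, L[10]='$', prepend. Next row=LF[10]=0
  step 2: row=0, L[0]='l', prepend. Next row=LF[0]=11
  step 3: row=11, L[11]='k', prepend. Next row=LF[11]=9
  step 4: row=9, L[9]='j', prepend. Next row=LF[9]=4
  step 5: row=4, L[4]='j', prepend. Next row=LF[4]=3
  step 6: row=3, L[3]='j', prepend. Next row=LF[3]=2
  step 7: row=2, L[2]='j', prepend. Next row=LF[2]=1
  step 8: row=1, L[1]='k', prepend. Next row=LF[1]=5
  step 9: row=5, L[5]='k', prepend. Next row=LF[5]=6
  step 10: row=6, L[6]='k', prepend. Next row=LF[6]=7
  step 11: row=7, L[7]='k', prepend. Next row=LF[7]=8
  step 12: row=8, L[8]='l', prepend. Next row=LF[8]=12
  step 13: row=12, L[12]='k', prepend. Next row=LF[12]=10
Reversed output: klkkkkjjjjkl$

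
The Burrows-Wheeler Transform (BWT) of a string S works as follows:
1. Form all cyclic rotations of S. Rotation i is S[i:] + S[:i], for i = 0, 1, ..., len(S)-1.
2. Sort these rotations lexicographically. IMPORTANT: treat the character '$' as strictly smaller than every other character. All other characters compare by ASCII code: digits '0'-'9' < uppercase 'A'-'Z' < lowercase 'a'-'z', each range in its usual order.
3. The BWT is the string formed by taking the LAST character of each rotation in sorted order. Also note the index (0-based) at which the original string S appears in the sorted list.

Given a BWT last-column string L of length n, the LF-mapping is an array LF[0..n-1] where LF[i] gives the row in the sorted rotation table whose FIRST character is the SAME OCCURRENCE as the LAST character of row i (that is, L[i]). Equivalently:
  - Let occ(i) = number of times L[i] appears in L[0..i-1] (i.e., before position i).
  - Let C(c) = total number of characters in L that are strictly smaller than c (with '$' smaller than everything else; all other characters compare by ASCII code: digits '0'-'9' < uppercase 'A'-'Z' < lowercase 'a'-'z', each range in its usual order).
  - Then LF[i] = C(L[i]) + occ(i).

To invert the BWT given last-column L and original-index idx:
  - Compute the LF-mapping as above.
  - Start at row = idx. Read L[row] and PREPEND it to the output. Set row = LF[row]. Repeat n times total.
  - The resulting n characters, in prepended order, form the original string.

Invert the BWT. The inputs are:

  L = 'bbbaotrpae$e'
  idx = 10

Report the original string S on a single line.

LF mapping: 3 4 5 1 8 11 10 9 2 6 0 7
Walk LF starting at row 10, prepending L[row]:
  step 1: row=10, L[10]='$', prepend. Next row=LF[10]=0
  step 2: row=0, L[0]='b', prepend. Next row=LF[0]=3
  step 3: row=3, L[3]='a', prepend. Next row=LF[3]=1
  step 4: row=1, L[1]='b', prepend. Next row=LF[1]=4
  step 5: row=4, L[4]='o', prepend. Next row=LF[4]=8
  step 6: row=8, L[8]='a', prepend. Next row=LF[8]=2
  step 7: row=2, L[2]='b', prepend. Next row=LF[2]=5
  step 8: row=5, L[5]='t', prepend. Next row=LF[5]=11
  step 9: row=11, L[11]='e', prepend. Next row=LF[11]=7
  step 10: row=7, L[7]='p', prepend. Next row=LF[7]=9
  step 11: row=9, L[9]='e', prepend. Next row=LF[9]=6
  step 12: row=6, L[6]='r', prepend. Next row=LF[6]=10
Reversed output: repetbaobab$

Answer: repetbaobab$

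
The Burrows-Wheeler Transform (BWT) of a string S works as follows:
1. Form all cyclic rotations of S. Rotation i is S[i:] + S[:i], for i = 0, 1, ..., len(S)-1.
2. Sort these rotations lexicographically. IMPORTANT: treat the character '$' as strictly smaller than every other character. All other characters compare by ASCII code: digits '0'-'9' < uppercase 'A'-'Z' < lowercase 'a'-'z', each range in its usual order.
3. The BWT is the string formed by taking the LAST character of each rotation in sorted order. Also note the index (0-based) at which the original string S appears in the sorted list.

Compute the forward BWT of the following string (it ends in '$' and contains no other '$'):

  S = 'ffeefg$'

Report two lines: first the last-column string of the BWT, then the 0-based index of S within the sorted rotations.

Answer: gfef$ef
4

Derivation:
All 7 rotations (rotation i = S[i:]+S[:i]):
  rot[0] = ffeefg$
  rot[1] = feefg$f
  rot[2] = eefg$ff
  rot[3] = efg$ffe
  rot[4] = fg$ffee
  rot[5] = g$ffeef
  rot[6] = $ffeefg
Sorted (with $ < everything):
  sorted[0] = $ffeefg  (last char: 'g')
  sorted[1] = eefg$ff  (last char: 'f')
  sorted[2] = efg$ffe  (last char: 'e')
  sorted[3] = feefg$f  (last char: 'f')
  sorted[4] = ffeefg$  (last char: '$')
  sorted[5] = fg$ffee  (last char: 'e')
  sorted[6] = g$ffeef  (last char: 'f')
Last column: gfef$ef
Original string S is at sorted index 4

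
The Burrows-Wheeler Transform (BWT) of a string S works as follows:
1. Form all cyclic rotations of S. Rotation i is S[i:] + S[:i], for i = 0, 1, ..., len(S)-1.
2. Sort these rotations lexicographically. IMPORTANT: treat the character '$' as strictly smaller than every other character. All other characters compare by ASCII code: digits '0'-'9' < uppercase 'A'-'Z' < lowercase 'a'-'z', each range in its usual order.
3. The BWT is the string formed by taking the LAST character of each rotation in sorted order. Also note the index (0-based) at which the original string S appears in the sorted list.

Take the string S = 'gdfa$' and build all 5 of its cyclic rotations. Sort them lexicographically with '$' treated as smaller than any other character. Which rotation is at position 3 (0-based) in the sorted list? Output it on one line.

All 5 rotations (rotation i = S[i:]+S[:i]):
  rot[0] = gdfa$
  rot[1] = dfa$g
  rot[2] = fa$gd
  rot[3] = a$gdf
  rot[4] = $gdfa
Sorted (with $ < everything):
  sorted[0] = $gdfa
  sorted[1] = a$gdf
  sorted[2] = dfa$g
  sorted[3] = fa$gd
  sorted[4] = gdfa$
sorted[3] = fa$gd

Answer: fa$gd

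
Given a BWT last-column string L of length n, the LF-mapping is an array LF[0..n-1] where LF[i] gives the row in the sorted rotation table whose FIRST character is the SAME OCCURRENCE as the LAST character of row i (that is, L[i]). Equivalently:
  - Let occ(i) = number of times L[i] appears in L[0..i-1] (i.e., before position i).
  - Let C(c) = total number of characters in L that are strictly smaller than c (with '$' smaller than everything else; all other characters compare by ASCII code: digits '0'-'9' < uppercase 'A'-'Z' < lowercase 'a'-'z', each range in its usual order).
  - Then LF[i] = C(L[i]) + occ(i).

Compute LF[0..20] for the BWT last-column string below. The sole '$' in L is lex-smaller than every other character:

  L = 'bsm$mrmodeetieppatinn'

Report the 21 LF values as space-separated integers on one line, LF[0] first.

Char counts: '$':1, 'a':1, 'b':1, 'd':1, 'e':3, 'i':2, 'm':3, 'n':2, 'o':1, 'p':2, 'r':1, 's':1, 't':2
C (first-col start): C('$')=0, C('a')=1, C('b')=2, C('d')=3, C('e')=4, C('i')=7, C('m')=9, C('n')=12, C('o')=14, C('p')=15, C('r')=17, C('s')=18, C('t')=19
L[0]='b': occ=0, LF[0]=C('b')+0=2+0=2
L[1]='s': occ=0, LF[1]=C('s')+0=18+0=18
L[2]='m': occ=0, LF[2]=C('m')+0=9+0=9
L[3]='$': occ=0, LF[3]=C('$')+0=0+0=0
L[4]='m': occ=1, LF[4]=C('m')+1=9+1=10
L[5]='r': occ=0, LF[5]=C('r')+0=17+0=17
L[6]='m': occ=2, LF[6]=C('m')+2=9+2=11
L[7]='o': occ=0, LF[7]=C('o')+0=14+0=14
L[8]='d': occ=0, LF[8]=C('d')+0=3+0=3
L[9]='e': occ=0, LF[9]=C('e')+0=4+0=4
L[10]='e': occ=1, LF[10]=C('e')+1=4+1=5
L[11]='t': occ=0, LF[11]=C('t')+0=19+0=19
L[12]='i': occ=0, LF[12]=C('i')+0=7+0=7
L[13]='e': occ=2, LF[13]=C('e')+2=4+2=6
L[14]='p': occ=0, LF[14]=C('p')+0=15+0=15
L[15]='p': occ=1, LF[15]=C('p')+1=15+1=16
L[16]='a': occ=0, LF[16]=C('a')+0=1+0=1
L[17]='t': occ=1, LF[17]=C('t')+1=19+1=20
L[18]='i': occ=1, LF[18]=C('i')+1=7+1=8
L[19]='n': occ=0, LF[19]=C('n')+0=12+0=12
L[20]='n': occ=1, LF[20]=C('n')+1=12+1=13

Answer: 2 18 9 0 10 17 11 14 3 4 5 19 7 6 15 16 1 20 8 12 13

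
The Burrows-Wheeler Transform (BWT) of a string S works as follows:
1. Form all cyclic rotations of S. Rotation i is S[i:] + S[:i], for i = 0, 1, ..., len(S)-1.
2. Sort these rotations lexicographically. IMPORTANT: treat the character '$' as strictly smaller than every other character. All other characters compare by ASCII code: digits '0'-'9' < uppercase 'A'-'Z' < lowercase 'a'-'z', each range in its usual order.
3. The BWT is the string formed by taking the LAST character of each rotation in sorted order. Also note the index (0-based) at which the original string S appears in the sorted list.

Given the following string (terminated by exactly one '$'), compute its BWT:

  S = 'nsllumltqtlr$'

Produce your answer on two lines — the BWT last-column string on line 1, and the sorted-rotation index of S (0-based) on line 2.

All 13 rotations (rotation i = S[i:]+S[:i]):
  rot[0] = nsllumltqtlr$
  rot[1] = sllumltqtlr$n
  rot[2] = llumltqtlr$ns
  rot[3] = lumltqtlr$nsl
  rot[4] = umltqtlr$nsll
  rot[5] = mltqtlr$nsllu
  rot[6] = ltqtlr$nsllum
  rot[7] = tqtlr$nslluml
  rot[8] = qtlr$nsllumlt
  rot[9] = tlr$nsllumltq
  rot[10] = lr$nsllumltqt
  rot[11] = r$nsllumltqtl
  rot[12] = $nsllumltqtlr
Sorted (with $ < everything):
  sorted[0] = $nsllumltqtlr  (last char: 'r')
  sorted[1] = llumltqtlr$ns  (last char: 's')
  sorted[2] = lr$nsllumltqt  (last char: 't')
  sorted[3] = ltqtlr$nsllum  (last char: 'm')
  sorted[4] = lumltqtlr$nsl  (last char: 'l')
  sorted[5] = mltqtlr$nsllu  (last char: 'u')
  sorted[6] = nsllumltqtlr$  (last char: '$')
  sorted[7] = qtlr$nsllumlt  (last char: 't')
  sorted[8] = r$nsllumltqtl  (last char: 'l')
  sorted[9] = sllumltqtlr$n  (last char: 'n')
  sorted[10] = tlr$nsllumltq  (last char: 'q')
  sorted[11] = tqtlr$nslluml  (last char: 'l')
  sorted[12] = umltqtlr$nsll  (last char: 'l')
Last column: rstmlu$tlnqll
Original string S is at sorted index 6

Answer: rstmlu$tlnqll
6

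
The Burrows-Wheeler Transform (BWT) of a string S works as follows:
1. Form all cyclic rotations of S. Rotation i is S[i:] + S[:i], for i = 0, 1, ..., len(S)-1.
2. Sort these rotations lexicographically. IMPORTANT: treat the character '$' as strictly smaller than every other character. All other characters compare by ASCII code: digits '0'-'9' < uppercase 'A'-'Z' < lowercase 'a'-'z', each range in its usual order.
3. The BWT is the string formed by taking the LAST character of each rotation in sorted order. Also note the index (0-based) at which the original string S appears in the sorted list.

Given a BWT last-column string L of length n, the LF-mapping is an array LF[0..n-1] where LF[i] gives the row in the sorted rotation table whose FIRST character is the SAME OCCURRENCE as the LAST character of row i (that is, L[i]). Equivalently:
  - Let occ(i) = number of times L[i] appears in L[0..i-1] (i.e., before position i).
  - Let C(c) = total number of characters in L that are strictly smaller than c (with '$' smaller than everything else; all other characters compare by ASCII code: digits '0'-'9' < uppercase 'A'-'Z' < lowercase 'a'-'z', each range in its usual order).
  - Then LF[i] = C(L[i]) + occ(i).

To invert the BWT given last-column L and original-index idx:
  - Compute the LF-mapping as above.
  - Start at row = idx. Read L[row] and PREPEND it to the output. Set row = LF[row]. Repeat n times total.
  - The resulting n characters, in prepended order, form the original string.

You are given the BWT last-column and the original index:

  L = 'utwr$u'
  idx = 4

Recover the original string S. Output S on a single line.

Answer: uwtru$

Derivation:
LF mapping: 3 2 5 1 0 4
Walk LF starting at row 4, prepending L[row]:
  step 1: row=4, L[4]='$', prepend. Next row=LF[4]=0
  step 2: row=0, L[0]='u', prepend. Next row=LF[0]=3
  step 3: row=3, L[3]='r', prepend. Next row=LF[3]=1
  step 4: row=1, L[1]='t', prepend. Next row=LF[1]=2
  step 5: row=2, L[2]='w', prepend. Next row=LF[2]=5
  step 6: row=5, L[5]='u', prepend. Next row=LF[5]=4
Reversed output: uwtru$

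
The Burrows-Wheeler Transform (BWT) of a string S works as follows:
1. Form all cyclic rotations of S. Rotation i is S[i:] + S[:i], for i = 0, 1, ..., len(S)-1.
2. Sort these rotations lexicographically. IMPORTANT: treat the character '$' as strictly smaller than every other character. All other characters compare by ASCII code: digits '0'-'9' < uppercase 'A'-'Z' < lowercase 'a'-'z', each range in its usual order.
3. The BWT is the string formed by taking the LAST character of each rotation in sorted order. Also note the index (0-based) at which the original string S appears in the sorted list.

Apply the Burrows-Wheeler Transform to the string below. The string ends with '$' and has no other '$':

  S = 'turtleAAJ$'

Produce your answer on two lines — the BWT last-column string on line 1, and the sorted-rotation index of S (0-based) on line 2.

Answer: JeAAltur$t
8

Derivation:
All 10 rotations (rotation i = S[i:]+S[:i]):
  rot[0] = turtleAAJ$
  rot[1] = urtleAAJ$t
  rot[2] = rtleAAJ$tu
  rot[3] = tleAAJ$tur
  rot[4] = leAAJ$turt
  rot[5] = eAAJ$turtl
  rot[6] = AAJ$turtle
  rot[7] = AJ$turtleA
  rot[8] = J$turtleAA
  rot[9] = $turtleAAJ
Sorted (with $ < everything):
  sorted[0] = $turtleAAJ  (last char: 'J')
  sorted[1] = AAJ$turtle  (last char: 'e')
  sorted[2] = AJ$turtleA  (last char: 'A')
  sorted[3] = J$turtleAA  (last char: 'A')
  sorted[4] = eAAJ$turtl  (last char: 'l')
  sorted[5] = leAAJ$turt  (last char: 't')
  sorted[6] = rtleAAJ$tu  (last char: 'u')
  sorted[7] = tleAAJ$tur  (last char: 'r')
  sorted[8] = turtleAAJ$  (last char: '$')
  sorted[9] = urtleAAJ$t  (last char: 't')
Last column: JeAAltur$t
Original string S is at sorted index 8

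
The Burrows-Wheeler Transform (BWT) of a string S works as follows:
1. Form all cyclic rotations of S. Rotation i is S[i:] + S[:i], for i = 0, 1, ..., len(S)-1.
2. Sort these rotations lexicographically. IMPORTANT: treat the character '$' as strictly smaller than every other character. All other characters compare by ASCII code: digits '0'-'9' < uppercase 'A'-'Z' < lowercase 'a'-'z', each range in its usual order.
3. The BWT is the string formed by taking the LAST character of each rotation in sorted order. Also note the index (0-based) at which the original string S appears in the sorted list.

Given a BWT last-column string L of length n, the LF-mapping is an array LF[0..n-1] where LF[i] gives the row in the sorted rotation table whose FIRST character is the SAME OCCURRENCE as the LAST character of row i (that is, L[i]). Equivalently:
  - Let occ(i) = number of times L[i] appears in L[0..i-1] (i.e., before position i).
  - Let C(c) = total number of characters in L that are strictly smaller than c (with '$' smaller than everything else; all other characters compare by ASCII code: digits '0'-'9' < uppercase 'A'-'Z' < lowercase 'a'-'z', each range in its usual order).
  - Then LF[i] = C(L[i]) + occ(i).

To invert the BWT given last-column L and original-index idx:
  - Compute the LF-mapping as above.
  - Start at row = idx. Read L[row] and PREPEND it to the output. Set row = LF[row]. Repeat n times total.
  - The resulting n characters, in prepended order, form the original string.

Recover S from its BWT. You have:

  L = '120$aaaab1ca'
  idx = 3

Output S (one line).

Answer: 1acbaaaa201$

Derivation:
LF mapping: 2 4 1 0 5 6 7 8 10 3 11 9
Walk LF starting at row 3, prepending L[row]:
  step 1: row=3, L[3]='$', prepend. Next row=LF[3]=0
  step 2: row=0, L[0]='1', prepend. Next row=LF[0]=2
  step 3: row=2, L[2]='0', prepend. Next row=LF[2]=1
  step 4: row=1, L[1]='2', prepend. Next row=LF[1]=4
  step 5: row=4, L[4]='a', prepend. Next row=LF[4]=5
  step 6: row=5, L[5]='a', prepend. Next row=LF[5]=6
  step 7: row=6, L[6]='a', prepend. Next row=LF[6]=7
  step 8: row=7, L[7]='a', prepend. Next row=LF[7]=8
  step 9: row=8, L[8]='b', prepend. Next row=LF[8]=10
  step 10: row=10, L[10]='c', prepend. Next row=LF[10]=11
  step 11: row=11, L[11]='a', prepend. Next row=LF[11]=9
  step 12: row=9, L[9]='1', prepend. Next row=LF[9]=3
Reversed output: 1acbaaaa201$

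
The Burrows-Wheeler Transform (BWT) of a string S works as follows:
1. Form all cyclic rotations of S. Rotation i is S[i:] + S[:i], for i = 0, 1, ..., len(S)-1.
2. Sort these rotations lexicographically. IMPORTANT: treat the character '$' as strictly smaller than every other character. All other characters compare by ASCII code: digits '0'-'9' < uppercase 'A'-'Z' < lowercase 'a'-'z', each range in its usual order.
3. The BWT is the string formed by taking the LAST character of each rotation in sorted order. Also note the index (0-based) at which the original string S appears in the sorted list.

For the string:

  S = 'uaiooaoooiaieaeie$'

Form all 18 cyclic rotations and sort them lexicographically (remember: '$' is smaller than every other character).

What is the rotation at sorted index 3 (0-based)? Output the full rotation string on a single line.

All 18 rotations (rotation i = S[i:]+S[:i]):
  rot[0] = uaiooaoooiaieaeie$
  rot[1] = aiooaoooiaieaeie$u
  rot[2] = iooaoooiaieaeie$ua
  rot[3] = ooaoooiaieaeie$uai
  rot[4] = oaoooiaieaeie$uaio
  rot[5] = aoooiaieaeie$uaioo
  rot[6] = oooiaieaeie$uaiooa
  rot[7] = ooiaieaeie$uaiooao
  rot[8] = oiaieaeie$uaiooaoo
  rot[9] = iaieaeie$uaiooaooo
  rot[10] = aieaeie$uaiooaoooi
  rot[11] = ieaeie$uaiooaoooia
  rot[12] = eaeie$uaiooaoooiai
  rot[13] = aeie$uaiooaoooiaie
  rot[14] = eie$uaiooaoooiaiea
  rot[15] = ie$uaiooaoooiaieae
  rot[16] = e$uaiooaoooiaieaei
  rot[17] = $uaiooaoooiaieaeie
Sorted (with $ < everything):
  sorted[0] = $uaiooaoooiaieaeie
  sorted[1] = aeie$uaiooaoooiaie
  sorted[2] = aieaeie$uaiooaoooi
  sorted[3] = aiooaoooiaieaeie$u
  sorted[4] = aoooiaieaeie$uaioo
  sorted[5] = e$uaiooaoooiaieaei
  sorted[6] = eaeie$uaiooaoooiai
  sorted[7] = eie$uaiooaoooiaiea
  sorted[8] = iaieaeie$uaiooaooo
  sorted[9] = ie$uaiooaoooiaieae
  sorted[10] = ieaeie$uaiooaoooia
  sorted[11] = iooaoooiaieaeie$ua
  sorted[12] = oaoooiaieaeie$uaio
  sorted[13] = oiaieaeie$uaiooaoo
  sorted[14] = ooaoooiaieaeie$uai
  sorted[15] = ooiaieaeie$uaiooao
  sorted[16] = oooiaieaeie$uaiooa
  sorted[17] = uaiooaoooiaieaeie$
sorted[3] = aiooaoooiaieaeie$u

Answer: aiooaoooiaieaeie$u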